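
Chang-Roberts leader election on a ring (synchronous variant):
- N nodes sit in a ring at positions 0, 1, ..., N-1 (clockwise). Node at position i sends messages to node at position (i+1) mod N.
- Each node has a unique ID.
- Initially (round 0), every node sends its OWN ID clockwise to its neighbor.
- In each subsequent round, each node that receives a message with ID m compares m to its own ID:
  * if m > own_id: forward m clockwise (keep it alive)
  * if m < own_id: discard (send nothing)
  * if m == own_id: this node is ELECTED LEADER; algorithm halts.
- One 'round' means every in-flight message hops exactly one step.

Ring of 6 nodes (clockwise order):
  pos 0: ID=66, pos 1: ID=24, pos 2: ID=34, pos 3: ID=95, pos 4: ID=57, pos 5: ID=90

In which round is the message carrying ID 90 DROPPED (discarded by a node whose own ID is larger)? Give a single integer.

Answer: 4

Derivation:
Round 1: pos1(id24) recv 66: fwd; pos2(id34) recv 24: drop; pos3(id95) recv 34: drop; pos4(id57) recv 95: fwd; pos5(id90) recv 57: drop; pos0(id66) recv 90: fwd
Round 2: pos2(id34) recv 66: fwd; pos5(id90) recv 95: fwd; pos1(id24) recv 90: fwd
Round 3: pos3(id95) recv 66: drop; pos0(id66) recv 95: fwd; pos2(id34) recv 90: fwd
Round 4: pos1(id24) recv 95: fwd; pos3(id95) recv 90: drop
Round 5: pos2(id34) recv 95: fwd
Round 6: pos3(id95) recv 95: ELECTED
Message ID 90 originates at pos 5; dropped at pos 3 in round 4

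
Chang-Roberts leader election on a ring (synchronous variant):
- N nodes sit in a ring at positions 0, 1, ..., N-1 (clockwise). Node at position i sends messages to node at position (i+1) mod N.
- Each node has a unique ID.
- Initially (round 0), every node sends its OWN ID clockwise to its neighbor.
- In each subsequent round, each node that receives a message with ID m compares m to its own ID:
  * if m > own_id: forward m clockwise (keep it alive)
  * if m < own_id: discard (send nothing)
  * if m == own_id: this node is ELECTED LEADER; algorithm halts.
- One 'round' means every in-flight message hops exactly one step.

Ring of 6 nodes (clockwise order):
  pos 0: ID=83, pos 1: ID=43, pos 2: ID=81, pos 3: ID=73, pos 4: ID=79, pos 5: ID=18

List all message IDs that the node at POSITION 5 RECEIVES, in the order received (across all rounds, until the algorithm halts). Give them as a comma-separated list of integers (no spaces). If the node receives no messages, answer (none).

Answer: 79,81,83

Derivation:
Round 1: pos1(id43) recv 83: fwd; pos2(id81) recv 43: drop; pos3(id73) recv 81: fwd; pos4(id79) recv 73: drop; pos5(id18) recv 79: fwd; pos0(id83) recv 18: drop
Round 2: pos2(id81) recv 83: fwd; pos4(id79) recv 81: fwd; pos0(id83) recv 79: drop
Round 3: pos3(id73) recv 83: fwd; pos5(id18) recv 81: fwd
Round 4: pos4(id79) recv 83: fwd; pos0(id83) recv 81: drop
Round 5: pos5(id18) recv 83: fwd
Round 6: pos0(id83) recv 83: ELECTED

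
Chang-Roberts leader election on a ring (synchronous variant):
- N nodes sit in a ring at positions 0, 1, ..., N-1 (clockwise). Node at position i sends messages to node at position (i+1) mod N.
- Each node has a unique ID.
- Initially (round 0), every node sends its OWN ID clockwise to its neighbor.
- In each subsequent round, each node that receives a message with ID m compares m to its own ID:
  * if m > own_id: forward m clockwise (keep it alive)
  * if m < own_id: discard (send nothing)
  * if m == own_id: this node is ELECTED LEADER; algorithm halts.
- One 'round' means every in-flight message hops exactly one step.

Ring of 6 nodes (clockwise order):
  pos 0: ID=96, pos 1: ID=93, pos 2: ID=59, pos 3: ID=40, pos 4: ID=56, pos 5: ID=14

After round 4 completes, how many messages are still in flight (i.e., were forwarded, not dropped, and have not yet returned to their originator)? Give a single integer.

Round 1: pos1(id93) recv 96: fwd; pos2(id59) recv 93: fwd; pos3(id40) recv 59: fwd; pos4(id56) recv 40: drop; pos5(id14) recv 56: fwd; pos0(id96) recv 14: drop
Round 2: pos2(id59) recv 96: fwd; pos3(id40) recv 93: fwd; pos4(id56) recv 59: fwd; pos0(id96) recv 56: drop
Round 3: pos3(id40) recv 96: fwd; pos4(id56) recv 93: fwd; pos5(id14) recv 59: fwd
Round 4: pos4(id56) recv 96: fwd; pos5(id14) recv 93: fwd; pos0(id96) recv 59: drop
After round 4: 2 messages still in flight

Answer: 2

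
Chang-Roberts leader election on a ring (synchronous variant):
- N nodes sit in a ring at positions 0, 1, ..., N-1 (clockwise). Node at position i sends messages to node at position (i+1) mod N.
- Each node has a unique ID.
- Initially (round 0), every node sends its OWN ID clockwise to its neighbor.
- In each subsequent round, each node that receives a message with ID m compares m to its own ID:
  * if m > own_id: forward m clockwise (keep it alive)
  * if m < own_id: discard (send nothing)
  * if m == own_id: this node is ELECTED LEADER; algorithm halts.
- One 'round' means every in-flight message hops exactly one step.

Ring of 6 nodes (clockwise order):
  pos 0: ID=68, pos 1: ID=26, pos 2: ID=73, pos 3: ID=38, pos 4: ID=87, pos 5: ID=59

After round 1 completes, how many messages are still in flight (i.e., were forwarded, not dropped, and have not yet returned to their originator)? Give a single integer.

Round 1: pos1(id26) recv 68: fwd; pos2(id73) recv 26: drop; pos3(id38) recv 73: fwd; pos4(id87) recv 38: drop; pos5(id59) recv 87: fwd; pos0(id68) recv 59: drop
After round 1: 3 messages still in flight

Answer: 3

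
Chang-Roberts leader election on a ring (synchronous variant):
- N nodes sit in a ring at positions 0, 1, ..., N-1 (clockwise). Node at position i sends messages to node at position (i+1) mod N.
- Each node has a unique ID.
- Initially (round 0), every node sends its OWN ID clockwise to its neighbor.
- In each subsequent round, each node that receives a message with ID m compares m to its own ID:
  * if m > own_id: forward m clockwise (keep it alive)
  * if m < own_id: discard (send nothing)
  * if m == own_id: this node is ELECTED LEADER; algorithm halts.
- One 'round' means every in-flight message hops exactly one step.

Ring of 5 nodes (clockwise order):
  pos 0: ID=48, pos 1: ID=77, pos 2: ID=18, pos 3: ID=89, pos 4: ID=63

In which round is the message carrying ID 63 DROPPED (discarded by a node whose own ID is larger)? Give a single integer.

Round 1: pos1(id77) recv 48: drop; pos2(id18) recv 77: fwd; pos3(id89) recv 18: drop; pos4(id63) recv 89: fwd; pos0(id48) recv 63: fwd
Round 2: pos3(id89) recv 77: drop; pos0(id48) recv 89: fwd; pos1(id77) recv 63: drop
Round 3: pos1(id77) recv 89: fwd
Round 4: pos2(id18) recv 89: fwd
Round 5: pos3(id89) recv 89: ELECTED
Message ID 63 originates at pos 4; dropped at pos 1 in round 2

Answer: 2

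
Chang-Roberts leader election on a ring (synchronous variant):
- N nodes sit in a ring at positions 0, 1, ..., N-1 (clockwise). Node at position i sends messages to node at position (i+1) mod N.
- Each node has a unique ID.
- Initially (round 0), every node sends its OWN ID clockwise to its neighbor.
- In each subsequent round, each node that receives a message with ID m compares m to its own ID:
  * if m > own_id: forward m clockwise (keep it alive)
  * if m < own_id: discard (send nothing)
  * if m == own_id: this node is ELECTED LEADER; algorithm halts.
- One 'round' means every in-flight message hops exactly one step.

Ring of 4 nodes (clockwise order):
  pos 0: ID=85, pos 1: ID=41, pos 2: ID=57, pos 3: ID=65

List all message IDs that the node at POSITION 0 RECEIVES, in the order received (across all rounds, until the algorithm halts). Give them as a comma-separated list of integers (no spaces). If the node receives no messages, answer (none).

Round 1: pos1(id41) recv 85: fwd; pos2(id57) recv 41: drop; pos3(id65) recv 57: drop; pos0(id85) recv 65: drop
Round 2: pos2(id57) recv 85: fwd
Round 3: pos3(id65) recv 85: fwd
Round 4: pos0(id85) recv 85: ELECTED

Answer: 65,85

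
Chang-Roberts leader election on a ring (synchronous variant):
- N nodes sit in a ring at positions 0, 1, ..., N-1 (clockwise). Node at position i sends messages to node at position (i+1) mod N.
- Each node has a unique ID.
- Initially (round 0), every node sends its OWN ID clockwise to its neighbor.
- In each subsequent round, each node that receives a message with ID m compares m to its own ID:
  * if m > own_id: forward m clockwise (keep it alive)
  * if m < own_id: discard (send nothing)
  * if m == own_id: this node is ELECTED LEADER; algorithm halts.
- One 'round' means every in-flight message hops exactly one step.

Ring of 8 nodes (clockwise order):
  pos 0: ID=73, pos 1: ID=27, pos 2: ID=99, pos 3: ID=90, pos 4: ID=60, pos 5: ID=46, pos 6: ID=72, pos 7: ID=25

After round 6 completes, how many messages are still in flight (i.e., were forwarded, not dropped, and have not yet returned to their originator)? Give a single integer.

Round 1: pos1(id27) recv 73: fwd; pos2(id99) recv 27: drop; pos3(id90) recv 99: fwd; pos4(id60) recv 90: fwd; pos5(id46) recv 60: fwd; pos6(id72) recv 46: drop; pos7(id25) recv 72: fwd; pos0(id73) recv 25: drop
Round 2: pos2(id99) recv 73: drop; pos4(id60) recv 99: fwd; pos5(id46) recv 90: fwd; pos6(id72) recv 60: drop; pos0(id73) recv 72: drop
Round 3: pos5(id46) recv 99: fwd; pos6(id72) recv 90: fwd
Round 4: pos6(id72) recv 99: fwd; pos7(id25) recv 90: fwd
Round 5: pos7(id25) recv 99: fwd; pos0(id73) recv 90: fwd
Round 6: pos0(id73) recv 99: fwd; pos1(id27) recv 90: fwd
After round 6: 2 messages still in flight

Answer: 2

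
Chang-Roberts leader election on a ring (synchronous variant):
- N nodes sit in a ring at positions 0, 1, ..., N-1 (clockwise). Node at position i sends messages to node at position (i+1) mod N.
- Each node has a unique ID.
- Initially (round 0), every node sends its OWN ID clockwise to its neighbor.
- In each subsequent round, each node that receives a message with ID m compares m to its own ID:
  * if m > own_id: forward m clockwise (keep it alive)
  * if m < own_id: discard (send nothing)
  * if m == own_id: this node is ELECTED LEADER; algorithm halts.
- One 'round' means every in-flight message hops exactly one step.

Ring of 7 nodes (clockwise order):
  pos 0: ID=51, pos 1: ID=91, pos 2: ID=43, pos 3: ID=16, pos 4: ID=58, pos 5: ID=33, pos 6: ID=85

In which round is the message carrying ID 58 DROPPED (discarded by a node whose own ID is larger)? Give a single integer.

Round 1: pos1(id91) recv 51: drop; pos2(id43) recv 91: fwd; pos3(id16) recv 43: fwd; pos4(id58) recv 16: drop; pos5(id33) recv 58: fwd; pos6(id85) recv 33: drop; pos0(id51) recv 85: fwd
Round 2: pos3(id16) recv 91: fwd; pos4(id58) recv 43: drop; pos6(id85) recv 58: drop; pos1(id91) recv 85: drop
Round 3: pos4(id58) recv 91: fwd
Round 4: pos5(id33) recv 91: fwd
Round 5: pos6(id85) recv 91: fwd
Round 6: pos0(id51) recv 91: fwd
Round 7: pos1(id91) recv 91: ELECTED
Message ID 58 originates at pos 4; dropped at pos 6 in round 2

Answer: 2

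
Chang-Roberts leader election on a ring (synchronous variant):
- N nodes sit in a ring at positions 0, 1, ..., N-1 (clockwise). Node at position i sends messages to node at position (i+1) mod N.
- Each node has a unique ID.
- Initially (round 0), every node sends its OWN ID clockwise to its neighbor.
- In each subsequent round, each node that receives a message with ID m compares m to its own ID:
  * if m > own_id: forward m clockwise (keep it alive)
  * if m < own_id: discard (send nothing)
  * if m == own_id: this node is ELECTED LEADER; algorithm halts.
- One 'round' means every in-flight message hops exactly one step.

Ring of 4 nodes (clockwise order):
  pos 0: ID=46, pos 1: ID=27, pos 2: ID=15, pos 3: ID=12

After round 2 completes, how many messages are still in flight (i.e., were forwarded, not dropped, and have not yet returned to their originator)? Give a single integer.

Answer: 2

Derivation:
Round 1: pos1(id27) recv 46: fwd; pos2(id15) recv 27: fwd; pos3(id12) recv 15: fwd; pos0(id46) recv 12: drop
Round 2: pos2(id15) recv 46: fwd; pos3(id12) recv 27: fwd; pos0(id46) recv 15: drop
After round 2: 2 messages still in flight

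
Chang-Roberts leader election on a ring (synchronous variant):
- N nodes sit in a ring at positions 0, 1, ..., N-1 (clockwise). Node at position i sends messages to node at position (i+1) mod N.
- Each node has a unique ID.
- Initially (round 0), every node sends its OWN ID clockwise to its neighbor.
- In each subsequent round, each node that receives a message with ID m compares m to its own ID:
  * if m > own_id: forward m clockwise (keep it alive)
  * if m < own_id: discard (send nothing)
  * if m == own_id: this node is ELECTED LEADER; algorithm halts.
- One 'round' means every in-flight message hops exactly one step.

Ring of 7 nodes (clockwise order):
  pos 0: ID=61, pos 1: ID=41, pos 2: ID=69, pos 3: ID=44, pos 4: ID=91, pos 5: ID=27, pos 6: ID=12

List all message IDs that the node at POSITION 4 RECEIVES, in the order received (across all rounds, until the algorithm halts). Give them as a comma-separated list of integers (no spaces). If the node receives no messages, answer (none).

Round 1: pos1(id41) recv 61: fwd; pos2(id69) recv 41: drop; pos3(id44) recv 69: fwd; pos4(id91) recv 44: drop; pos5(id27) recv 91: fwd; pos6(id12) recv 27: fwd; pos0(id61) recv 12: drop
Round 2: pos2(id69) recv 61: drop; pos4(id91) recv 69: drop; pos6(id12) recv 91: fwd; pos0(id61) recv 27: drop
Round 3: pos0(id61) recv 91: fwd
Round 4: pos1(id41) recv 91: fwd
Round 5: pos2(id69) recv 91: fwd
Round 6: pos3(id44) recv 91: fwd
Round 7: pos4(id91) recv 91: ELECTED

Answer: 44,69,91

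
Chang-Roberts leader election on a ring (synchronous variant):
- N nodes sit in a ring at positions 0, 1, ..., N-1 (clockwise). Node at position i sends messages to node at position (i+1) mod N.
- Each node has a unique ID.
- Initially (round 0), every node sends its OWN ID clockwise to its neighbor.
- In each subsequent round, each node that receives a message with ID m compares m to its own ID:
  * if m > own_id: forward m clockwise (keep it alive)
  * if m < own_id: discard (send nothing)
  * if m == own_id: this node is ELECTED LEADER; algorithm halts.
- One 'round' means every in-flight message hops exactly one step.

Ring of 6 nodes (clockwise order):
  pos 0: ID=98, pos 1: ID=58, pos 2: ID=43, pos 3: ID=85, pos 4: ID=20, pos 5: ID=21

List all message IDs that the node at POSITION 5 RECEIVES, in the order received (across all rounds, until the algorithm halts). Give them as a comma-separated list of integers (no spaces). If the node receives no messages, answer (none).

Answer: 20,85,98

Derivation:
Round 1: pos1(id58) recv 98: fwd; pos2(id43) recv 58: fwd; pos3(id85) recv 43: drop; pos4(id20) recv 85: fwd; pos5(id21) recv 20: drop; pos0(id98) recv 21: drop
Round 2: pos2(id43) recv 98: fwd; pos3(id85) recv 58: drop; pos5(id21) recv 85: fwd
Round 3: pos3(id85) recv 98: fwd; pos0(id98) recv 85: drop
Round 4: pos4(id20) recv 98: fwd
Round 5: pos5(id21) recv 98: fwd
Round 6: pos0(id98) recv 98: ELECTED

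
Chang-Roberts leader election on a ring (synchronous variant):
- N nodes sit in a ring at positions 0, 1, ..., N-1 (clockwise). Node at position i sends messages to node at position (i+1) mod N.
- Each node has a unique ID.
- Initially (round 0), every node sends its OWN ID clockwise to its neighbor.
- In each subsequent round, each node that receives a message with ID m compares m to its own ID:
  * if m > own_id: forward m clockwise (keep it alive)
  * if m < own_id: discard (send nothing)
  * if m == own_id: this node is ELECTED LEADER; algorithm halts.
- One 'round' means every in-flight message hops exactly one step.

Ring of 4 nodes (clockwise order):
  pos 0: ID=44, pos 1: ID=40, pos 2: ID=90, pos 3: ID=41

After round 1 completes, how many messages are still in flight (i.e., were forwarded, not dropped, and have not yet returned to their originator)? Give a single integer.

Round 1: pos1(id40) recv 44: fwd; pos2(id90) recv 40: drop; pos3(id41) recv 90: fwd; pos0(id44) recv 41: drop
After round 1: 2 messages still in flight

Answer: 2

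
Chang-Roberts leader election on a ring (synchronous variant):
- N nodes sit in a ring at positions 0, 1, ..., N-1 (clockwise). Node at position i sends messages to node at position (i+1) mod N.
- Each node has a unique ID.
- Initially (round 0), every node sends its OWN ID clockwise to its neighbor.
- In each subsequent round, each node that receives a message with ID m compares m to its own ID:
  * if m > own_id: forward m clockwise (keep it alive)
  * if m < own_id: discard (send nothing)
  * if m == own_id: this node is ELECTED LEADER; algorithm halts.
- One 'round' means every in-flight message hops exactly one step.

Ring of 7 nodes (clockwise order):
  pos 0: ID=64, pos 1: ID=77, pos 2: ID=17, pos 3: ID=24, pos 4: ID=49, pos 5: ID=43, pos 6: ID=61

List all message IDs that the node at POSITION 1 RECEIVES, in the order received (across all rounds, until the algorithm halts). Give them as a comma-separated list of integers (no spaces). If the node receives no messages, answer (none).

Answer: 64,77

Derivation:
Round 1: pos1(id77) recv 64: drop; pos2(id17) recv 77: fwd; pos3(id24) recv 17: drop; pos4(id49) recv 24: drop; pos5(id43) recv 49: fwd; pos6(id61) recv 43: drop; pos0(id64) recv 61: drop
Round 2: pos3(id24) recv 77: fwd; pos6(id61) recv 49: drop
Round 3: pos4(id49) recv 77: fwd
Round 4: pos5(id43) recv 77: fwd
Round 5: pos6(id61) recv 77: fwd
Round 6: pos0(id64) recv 77: fwd
Round 7: pos1(id77) recv 77: ELECTED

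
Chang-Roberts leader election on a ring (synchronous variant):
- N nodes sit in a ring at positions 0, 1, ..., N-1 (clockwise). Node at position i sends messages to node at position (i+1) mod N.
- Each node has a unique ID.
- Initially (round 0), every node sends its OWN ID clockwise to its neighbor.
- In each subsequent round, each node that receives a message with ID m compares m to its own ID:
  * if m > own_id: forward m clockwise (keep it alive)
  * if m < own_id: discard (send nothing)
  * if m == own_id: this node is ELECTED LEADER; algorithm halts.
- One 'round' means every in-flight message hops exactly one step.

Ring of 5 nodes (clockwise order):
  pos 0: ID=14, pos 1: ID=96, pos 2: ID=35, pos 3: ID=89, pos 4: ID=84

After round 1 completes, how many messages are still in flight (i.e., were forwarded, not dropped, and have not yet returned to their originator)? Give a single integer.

Round 1: pos1(id96) recv 14: drop; pos2(id35) recv 96: fwd; pos3(id89) recv 35: drop; pos4(id84) recv 89: fwd; pos0(id14) recv 84: fwd
After round 1: 3 messages still in flight

Answer: 3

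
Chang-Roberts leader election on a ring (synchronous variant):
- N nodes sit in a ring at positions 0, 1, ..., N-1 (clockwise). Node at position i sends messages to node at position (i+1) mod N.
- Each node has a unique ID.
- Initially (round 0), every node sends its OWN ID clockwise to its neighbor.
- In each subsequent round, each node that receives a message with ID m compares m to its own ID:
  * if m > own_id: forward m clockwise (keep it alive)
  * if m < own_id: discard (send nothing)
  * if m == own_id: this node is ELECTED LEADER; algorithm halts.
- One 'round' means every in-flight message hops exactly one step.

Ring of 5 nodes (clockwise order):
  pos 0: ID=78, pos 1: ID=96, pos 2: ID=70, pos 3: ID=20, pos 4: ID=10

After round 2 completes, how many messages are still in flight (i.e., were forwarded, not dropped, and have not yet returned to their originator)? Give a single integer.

Round 1: pos1(id96) recv 78: drop; pos2(id70) recv 96: fwd; pos3(id20) recv 70: fwd; pos4(id10) recv 20: fwd; pos0(id78) recv 10: drop
Round 2: pos3(id20) recv 96: fwd; pos4(id10) recv 70: fwd; pos0(id78) recv 20: drop
After round 2: 2 messages still in flight

Answer: 2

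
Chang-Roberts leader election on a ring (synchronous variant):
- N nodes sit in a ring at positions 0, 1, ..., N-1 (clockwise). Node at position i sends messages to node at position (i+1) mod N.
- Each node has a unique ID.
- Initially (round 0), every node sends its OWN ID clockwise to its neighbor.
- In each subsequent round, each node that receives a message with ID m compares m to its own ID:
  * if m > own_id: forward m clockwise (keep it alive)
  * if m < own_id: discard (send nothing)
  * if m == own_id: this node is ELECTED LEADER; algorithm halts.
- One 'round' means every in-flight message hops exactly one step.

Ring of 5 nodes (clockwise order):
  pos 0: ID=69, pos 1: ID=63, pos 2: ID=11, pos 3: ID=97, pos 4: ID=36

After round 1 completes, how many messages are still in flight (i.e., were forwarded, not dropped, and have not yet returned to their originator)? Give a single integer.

Answer: 3

Derivation:
Round 1: pos1(id63) recv 69: fwd; pos2(id11) recv 63: fwd; pos3(id97) recv 11: drop; pos4(id36) recv 97: fwd; pos0(id69) recv 36: drop
After round 1: 3 messages still in flight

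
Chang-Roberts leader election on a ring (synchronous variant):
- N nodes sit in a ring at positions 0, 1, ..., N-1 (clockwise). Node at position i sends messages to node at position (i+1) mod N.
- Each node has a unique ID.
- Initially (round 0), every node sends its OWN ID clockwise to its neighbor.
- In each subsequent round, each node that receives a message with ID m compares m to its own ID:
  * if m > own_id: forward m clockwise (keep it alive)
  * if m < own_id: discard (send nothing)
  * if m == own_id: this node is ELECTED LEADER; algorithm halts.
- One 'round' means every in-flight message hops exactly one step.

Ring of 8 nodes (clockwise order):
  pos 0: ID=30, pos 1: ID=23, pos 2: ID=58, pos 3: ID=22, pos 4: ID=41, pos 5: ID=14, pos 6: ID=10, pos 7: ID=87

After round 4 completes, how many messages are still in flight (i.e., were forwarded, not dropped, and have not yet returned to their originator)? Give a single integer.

Answer: 2

Derivation:
Round 1: pos1(id23) recv 30: fwd; pos2(id58) recv 23: drop; pos3(id22) recv 58: fwd; pos4(id41) recv 22: drop; pos5(id14) recv 41: fwd; pos6(id10) recv 14: fwd; pos7(id87) recv 10: drop; pos0(id30) recv 87: fwd
Round 2: pos2(id58) recv 30: drop; pos4(id41) recv 58: fwd; pos6(id10) recv 41: fwd; pos7(id87) recv 14: drop; pos1(id23) recv 87: fwd
Round 3: pos5(id14) recv 58: fwd; pos7(id87) recv 41: drop; pos2(id58) recv 87: fwd
Round 4: pos6(id10) recv 58: fwd; pos3(id22) recv 87: fwd
After round 4: 2 messages still in flight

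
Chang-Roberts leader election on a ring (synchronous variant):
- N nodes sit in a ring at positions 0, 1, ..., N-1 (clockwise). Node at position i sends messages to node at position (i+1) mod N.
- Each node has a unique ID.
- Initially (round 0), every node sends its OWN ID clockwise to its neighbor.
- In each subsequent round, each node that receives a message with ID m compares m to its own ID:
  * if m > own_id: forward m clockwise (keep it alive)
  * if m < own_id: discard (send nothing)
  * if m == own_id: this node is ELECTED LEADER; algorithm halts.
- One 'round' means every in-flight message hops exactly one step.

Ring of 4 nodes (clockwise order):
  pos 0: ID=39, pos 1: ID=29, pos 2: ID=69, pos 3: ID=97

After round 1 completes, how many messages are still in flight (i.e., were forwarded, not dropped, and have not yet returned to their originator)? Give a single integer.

Round 1: pos1(id29) recv 39: fwd; pos2(id69) recv 29: drop; pos3(id97) recv 69: drop; pos0(id39) recv 97: fwd
After round 1: 2 messages still in flight

Answer: 2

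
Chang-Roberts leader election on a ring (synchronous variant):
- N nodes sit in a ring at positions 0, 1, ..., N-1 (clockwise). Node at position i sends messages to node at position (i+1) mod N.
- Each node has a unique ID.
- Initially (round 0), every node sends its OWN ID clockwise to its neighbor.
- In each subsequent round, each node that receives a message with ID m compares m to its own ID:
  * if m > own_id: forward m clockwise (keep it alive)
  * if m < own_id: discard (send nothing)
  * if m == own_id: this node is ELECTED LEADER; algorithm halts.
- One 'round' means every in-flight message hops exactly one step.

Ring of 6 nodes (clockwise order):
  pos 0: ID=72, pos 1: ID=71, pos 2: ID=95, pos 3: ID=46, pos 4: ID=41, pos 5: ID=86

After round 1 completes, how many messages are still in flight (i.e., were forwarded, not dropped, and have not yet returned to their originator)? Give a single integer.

Answer: 4

Derivation:
Round 1: pos1(id71) recv 72: fwd; pos2(id95) recv 71: drop; pos3(id46) recv 95: fwd; pos4(id41) recv 46: fwd; pos5(id86) recv 41: drop; pos0(id72) recv 86: fwd
After round 1: 4 messages still in flight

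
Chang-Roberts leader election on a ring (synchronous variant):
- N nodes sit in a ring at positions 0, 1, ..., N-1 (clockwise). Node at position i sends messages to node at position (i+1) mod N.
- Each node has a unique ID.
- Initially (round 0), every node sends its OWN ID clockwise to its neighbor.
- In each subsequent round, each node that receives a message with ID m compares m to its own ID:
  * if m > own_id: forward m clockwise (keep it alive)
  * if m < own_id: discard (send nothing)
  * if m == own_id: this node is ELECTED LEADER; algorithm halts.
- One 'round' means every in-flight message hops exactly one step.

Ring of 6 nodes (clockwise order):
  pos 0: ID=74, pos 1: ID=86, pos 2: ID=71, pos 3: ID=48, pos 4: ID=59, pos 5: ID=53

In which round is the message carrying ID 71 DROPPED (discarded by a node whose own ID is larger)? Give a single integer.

Round 1: pos1(id86) recv 74: drop; pos2(id71) recv 86: fwd; pos3(id48) recv 71: fwd; pos4(id59) recv 48: drop; pos5(id53) recv 59: fwd; pos0(id74) recv 53: drop
Round 2: pos3(id48) recv 86: fwd; pos4(id59) recv 71: fwd; pos0(id74) recv 59: drop
Round 3: pos4(id59) recv 86: fwd; pos5(id53) recv 71: fwd
Round 4: pos5(id53) recv 86: fwd; pos0(id74) recv 71: drop
Round 5: pos0(id74) recv 86: fwd
Round 6: pos1(id86) recv 86: ELECTED
Message ID 71 originates at pos 2; dropped at pos 0 in round 4

Answer: 4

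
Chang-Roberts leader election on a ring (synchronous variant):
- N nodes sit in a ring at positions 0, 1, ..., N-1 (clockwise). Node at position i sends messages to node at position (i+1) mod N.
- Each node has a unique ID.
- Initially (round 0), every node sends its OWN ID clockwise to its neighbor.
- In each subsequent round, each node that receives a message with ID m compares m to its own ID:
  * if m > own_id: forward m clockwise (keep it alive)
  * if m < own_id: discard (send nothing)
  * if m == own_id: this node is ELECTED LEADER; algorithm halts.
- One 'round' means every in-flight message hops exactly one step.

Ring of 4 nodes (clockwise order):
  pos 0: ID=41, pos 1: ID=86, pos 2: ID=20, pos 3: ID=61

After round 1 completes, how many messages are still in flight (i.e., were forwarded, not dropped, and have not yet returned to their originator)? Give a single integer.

Round 1: pos1(id86) recv 41: drop; pos2(id20) recv 86: fwd; pos3(id61) recv 20: drop; pos0(id41) recv 61: fwd
After round 1: 2 messages still in flight

Answer: 2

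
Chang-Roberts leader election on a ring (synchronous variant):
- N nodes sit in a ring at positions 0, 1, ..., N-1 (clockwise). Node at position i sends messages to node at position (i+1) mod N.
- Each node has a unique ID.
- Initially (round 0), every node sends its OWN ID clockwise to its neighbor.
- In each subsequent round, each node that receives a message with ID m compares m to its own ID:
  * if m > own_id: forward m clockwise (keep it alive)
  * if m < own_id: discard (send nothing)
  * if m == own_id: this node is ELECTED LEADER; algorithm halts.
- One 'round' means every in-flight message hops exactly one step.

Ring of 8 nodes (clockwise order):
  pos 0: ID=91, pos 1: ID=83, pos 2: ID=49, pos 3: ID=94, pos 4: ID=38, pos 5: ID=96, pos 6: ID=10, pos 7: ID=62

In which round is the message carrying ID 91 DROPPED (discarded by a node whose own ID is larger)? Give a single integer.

Round 1: pos1(id83) recv 91: fwd; pos2(id49) recv 83: fwd; pos3(id94) recv 49: drop; pos4(id38) recv 94: fwd; pos5(id96) recv 38: drop; pos6(id10) recv 96: fwd; pos7(id62) recv 10: drop; pos0(id91) recv 62: drop
Round 2: pos2(id49) recv 91: fwd; pos3(id94) recv 83: drop; pos5(id96) recv 94: drop; pos7(id62) recv 96: fwd
Round 3: pos3(id94) recv 91: drop; pos0(id91) recv 96: fwd
Round 4: pos1(id83) recv 96: fwd
Round 5: pos2(id49) recv 96: fwd
Round 6: pos3(id94) recv 96: fwd
Round 7: pos4(id38) recv 96: fwd
Round 8: pos5(id96) recv 96: ELECTED
Message ID 91 originates at pos 0; dropped at pos 3 in round 3

Answer: 3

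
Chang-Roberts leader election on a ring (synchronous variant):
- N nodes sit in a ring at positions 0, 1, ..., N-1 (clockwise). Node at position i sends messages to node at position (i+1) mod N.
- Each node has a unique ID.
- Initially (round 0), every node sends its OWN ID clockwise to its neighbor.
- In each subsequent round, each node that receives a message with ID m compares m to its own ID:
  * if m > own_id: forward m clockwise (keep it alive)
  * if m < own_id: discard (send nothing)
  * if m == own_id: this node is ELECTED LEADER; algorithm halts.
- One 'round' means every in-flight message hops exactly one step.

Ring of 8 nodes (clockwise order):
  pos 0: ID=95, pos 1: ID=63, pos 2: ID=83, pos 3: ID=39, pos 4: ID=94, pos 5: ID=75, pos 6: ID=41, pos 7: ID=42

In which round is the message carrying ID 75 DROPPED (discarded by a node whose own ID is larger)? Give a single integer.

Round 1: pos1(id63) recv 95: fwd; pos2(id83) recv 63: drop; pos3(id39) recv 83: fwd; pos4(id94) recv 39: drop; pos5(id75) recv 94: fwd; pos6(id41) recv 75: fwd; pos7(id42) recv 41: drop; pos0(id95) recv 42: drop
Round 2: pos2(id83) recv 95: fwd; pos4(id94) recv 83: drop; pos6(id41) recv 94: fwd; pos7(id42) recv 75: fwd
Round 3: pos3(id39) recv 95: fwd; pos7(id42) recv 94: fwd; pos0(id95) recv 75: drop
Round 4: pos4(id94) recv 95: fwd; pos0(id95) recv 94: drop
Round 5: pos5(id75) recv 95: fwd
Round 6: pos6(id41) recv 95: fwd
Round 7: pos7(id42) recv 95: fwd
Round 8: pos0(id95) recv 95: ELECTED
Message ID 75 originates at pos 5; dropped at pos 0 in round 3

Answer: 3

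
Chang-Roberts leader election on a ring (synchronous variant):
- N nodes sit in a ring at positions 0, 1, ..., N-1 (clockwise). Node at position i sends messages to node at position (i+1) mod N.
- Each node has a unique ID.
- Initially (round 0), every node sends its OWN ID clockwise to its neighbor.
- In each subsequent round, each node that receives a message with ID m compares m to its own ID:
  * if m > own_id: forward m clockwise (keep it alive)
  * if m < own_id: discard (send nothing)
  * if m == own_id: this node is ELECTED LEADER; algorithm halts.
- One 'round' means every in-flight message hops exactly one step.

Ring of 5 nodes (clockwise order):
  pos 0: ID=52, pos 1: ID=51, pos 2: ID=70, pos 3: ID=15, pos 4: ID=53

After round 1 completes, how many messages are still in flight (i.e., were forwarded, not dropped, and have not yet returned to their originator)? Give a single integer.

Answer: 3

Derivation:
Round 1: pos1(id51) recv 52: fwd; pos2(id70) recv 51: drop; pos3(id15) recv 70: fwd; pos4(id53) recv 15: drop; pos0(id52) recv 53: fwd
After round 1: 3 messages still in flight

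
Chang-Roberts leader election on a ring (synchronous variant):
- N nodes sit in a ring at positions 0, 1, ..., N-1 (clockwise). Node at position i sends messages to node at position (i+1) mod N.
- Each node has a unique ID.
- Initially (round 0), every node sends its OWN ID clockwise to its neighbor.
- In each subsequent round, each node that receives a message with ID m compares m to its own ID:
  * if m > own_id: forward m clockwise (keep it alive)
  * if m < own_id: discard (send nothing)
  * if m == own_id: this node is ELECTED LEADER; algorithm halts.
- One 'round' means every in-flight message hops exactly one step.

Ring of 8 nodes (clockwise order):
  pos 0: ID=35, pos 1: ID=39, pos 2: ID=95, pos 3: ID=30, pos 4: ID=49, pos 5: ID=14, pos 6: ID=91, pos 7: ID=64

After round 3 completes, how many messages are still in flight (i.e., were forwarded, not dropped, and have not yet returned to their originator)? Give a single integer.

Round 1: pos1(id39) recv 35: drop; pos2(id95) recv 39: drop; pos3(id30) recv 95: fwd; pos4(id49) recv 30: drop; pos5(id14) recv 49: fwd; pos6(id91) recv 14: drop; pos7(id64) recv 91: fwd; pos0(id35) recv 64: fwd
Round 2: pos4(id49) recv 95: fwd; pos6(id91) recv 49: drop; pos0(id35) recv 91: fwd; pos1(id39) recv 64: fwd
Round 3: pos5(id14) recv 95: fwd; pos1(id39) recv 91: fwd; pos2(id95) recv 64: drop
After round 3: 2 messages still in flight

Answer: 2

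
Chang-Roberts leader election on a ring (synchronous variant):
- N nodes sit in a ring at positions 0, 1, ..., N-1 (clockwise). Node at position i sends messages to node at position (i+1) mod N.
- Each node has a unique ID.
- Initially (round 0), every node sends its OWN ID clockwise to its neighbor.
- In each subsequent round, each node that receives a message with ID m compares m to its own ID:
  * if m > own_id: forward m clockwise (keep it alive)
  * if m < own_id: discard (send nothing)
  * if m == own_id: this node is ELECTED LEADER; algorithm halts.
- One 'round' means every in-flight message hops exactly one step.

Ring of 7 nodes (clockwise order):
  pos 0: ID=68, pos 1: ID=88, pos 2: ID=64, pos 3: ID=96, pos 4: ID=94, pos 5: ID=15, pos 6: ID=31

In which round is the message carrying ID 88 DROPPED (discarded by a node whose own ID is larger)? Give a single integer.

Answer: 2

Derivation:
Round 1: pos1(id88) recv 68: drop; pos2(id64) recv 88: fwd; pos3(id96) recv 64: drop; pos4(id94) recv 96: fwd; pos5(id15) recv 94: fwd; pos6(id31) recv 15: drop; pos0(id68) recv 31: drop
Round 2: pos3(id96) recv 88: drop; pos5(id15) recv 96: fwd; pos6(id31) recv 94: fwd
Round 3: pos6(id31) recv 96: fwd; pos0(id68) recv 94: fwd
Round 4: pos0(id68) recv 96: fwd; pos1(id88) recv 94: fwd
Round 5: pos1(id88) recv 96: fwd; pos2(id64) recv 94: fwd
Round 6: pos2(id64) recv 96: fwd; pos3(id96) recv 94: drop
Round 7: pos3(id96) recv 96: ELECTED
Message ID 88 originates at pos 1; dropped at pos 3 in round 2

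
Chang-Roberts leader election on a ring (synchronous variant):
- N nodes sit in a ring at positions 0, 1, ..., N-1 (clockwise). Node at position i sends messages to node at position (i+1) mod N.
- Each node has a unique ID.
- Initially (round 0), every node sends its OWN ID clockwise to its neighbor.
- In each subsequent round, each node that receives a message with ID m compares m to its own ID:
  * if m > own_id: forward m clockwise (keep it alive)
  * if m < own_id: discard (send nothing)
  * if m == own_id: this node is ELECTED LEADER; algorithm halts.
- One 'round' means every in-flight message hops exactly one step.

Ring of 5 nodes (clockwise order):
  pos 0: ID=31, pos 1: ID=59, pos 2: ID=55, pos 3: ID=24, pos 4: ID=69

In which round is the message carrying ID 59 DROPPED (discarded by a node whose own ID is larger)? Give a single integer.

Round 1: pos1(id59) recv 31: drop; pos2(id55) recv 59: fwd; pos3(id24) recv 55: fwd; pos4(id69) recv 24: drop; pos0(id31) recv 69: fwd
Round 2: pos3(id24) recv 59: fwd; pos4(id69) recv 55: drop; pos1(id59) recv 69: fwd
Round 3: pos4(id69) recv 59: drop; pos2(id55) recv 69: fwd
Round 4: pos3(id24) recv 69: fwd
Round 5: pos4(id69) recv 69: ELECTED
Message ID 59 originates at pos 1; dropped at pos 4 in round 3

Answer: 3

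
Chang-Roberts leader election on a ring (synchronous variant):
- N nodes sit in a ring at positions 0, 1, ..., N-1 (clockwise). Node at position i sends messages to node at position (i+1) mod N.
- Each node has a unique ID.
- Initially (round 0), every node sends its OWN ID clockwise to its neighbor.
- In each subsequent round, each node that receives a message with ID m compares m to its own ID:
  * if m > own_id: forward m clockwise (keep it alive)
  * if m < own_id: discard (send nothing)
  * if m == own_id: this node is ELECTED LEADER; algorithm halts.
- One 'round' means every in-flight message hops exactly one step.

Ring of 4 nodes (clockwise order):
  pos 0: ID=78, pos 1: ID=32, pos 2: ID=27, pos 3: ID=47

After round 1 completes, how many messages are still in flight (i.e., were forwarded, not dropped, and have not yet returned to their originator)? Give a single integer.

Answer: 2

Derivation:
Round 1: pos1(id32) recv 78: fwd; pos2(id27) recv 32: fwd; pos3(id47) recv 27: drop; pos0(id78) recv 47: drop
After round 1: 2 messages still in flight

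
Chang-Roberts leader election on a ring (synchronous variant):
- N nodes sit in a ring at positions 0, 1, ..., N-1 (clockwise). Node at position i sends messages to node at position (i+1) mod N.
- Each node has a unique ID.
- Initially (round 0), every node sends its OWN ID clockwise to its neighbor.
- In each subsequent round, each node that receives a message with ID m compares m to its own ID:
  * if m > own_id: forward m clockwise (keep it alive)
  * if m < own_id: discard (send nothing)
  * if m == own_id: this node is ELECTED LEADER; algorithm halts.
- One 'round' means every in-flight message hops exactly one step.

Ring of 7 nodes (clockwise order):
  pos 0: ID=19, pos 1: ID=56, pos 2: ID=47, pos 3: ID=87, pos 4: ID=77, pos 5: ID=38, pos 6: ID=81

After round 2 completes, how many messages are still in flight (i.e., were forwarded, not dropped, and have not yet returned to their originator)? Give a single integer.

Round 1: pos1(id56) recv 19: drop; pos2(id47) recv 56: fwd; pos3(id87) recv 47: drop; pos4(id77) recv 87: fwd; pos5(id38) recv 77: fwd; pos6(id81) recv 38: drop; pos0(id19) recv 81: fwd
Round 2: pos3(id87) recv 56: drop; pos5(id38) recv 87: fwd; pos6(id81) recv 77: drop; pos1(id56) recv 81: fwd
After round 2: 2 messages still in flight

Answer: 2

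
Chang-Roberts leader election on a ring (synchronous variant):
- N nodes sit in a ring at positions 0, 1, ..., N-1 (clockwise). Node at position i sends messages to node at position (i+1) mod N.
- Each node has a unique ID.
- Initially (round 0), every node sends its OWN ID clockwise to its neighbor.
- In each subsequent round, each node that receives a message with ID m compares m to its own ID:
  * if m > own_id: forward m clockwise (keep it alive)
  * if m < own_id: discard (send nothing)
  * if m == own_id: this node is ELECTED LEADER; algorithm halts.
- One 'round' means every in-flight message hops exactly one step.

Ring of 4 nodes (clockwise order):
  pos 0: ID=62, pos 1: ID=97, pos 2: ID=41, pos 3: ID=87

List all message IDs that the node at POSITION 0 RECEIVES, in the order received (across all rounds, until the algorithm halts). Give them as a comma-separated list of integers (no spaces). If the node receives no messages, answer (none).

Round 1: pos1(id97) recv 62: drop; pos2(id41) recv 97: fwd; pos3(id87) recv 41: drop; pos0(id62) recv 87: fwd
Round 2: pos3(id87) recv 97: fwd; pos1(id97) recv 87: drop
Round 3: pos0(id62) recv 97: fwd
Round 4: pos1(id97) recv 97: ELECTED

Answer: 87,97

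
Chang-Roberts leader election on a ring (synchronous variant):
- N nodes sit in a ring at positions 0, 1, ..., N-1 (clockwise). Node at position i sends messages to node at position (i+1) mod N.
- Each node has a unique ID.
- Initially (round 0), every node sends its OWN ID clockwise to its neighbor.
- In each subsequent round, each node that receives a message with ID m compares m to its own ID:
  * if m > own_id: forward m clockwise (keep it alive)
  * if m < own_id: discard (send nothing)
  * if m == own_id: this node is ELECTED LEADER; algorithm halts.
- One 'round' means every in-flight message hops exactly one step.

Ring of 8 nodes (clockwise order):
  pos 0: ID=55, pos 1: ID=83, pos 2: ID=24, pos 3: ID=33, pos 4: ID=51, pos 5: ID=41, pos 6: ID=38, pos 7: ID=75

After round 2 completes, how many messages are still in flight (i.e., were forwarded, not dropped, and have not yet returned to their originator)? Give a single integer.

Round 1: pos1(id83) recv 55: drop; pos2(id24) recv 83: fwd; pos3(id33) recv 24: drop; pos4(id51) recv 33: drop; pos5(id41) recv 51: fwd; pos6(id38) recv 41: fwd; pos7(id75) recv 38: drop; pos0(id55) recv 75: fwd
Round 2: pos3(id33) recv 83: fwd; pos6(id38) recv 51: fwd; pos7(id75) recv 41: drop; pos1(id83) recv 75: drop
After round 2: 2 messages still in flight

Answer: 2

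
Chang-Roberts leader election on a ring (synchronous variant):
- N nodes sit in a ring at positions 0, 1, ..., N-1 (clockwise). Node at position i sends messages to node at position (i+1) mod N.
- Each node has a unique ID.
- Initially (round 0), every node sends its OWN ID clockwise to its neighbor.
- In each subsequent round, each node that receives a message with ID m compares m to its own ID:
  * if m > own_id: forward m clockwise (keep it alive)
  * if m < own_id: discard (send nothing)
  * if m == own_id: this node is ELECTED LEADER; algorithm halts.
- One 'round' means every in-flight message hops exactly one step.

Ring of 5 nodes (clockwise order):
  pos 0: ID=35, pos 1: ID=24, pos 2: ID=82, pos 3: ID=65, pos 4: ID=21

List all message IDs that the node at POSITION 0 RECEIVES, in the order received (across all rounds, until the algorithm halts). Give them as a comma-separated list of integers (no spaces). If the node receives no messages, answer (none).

Answer: 21,65,82

Derivation:
Round 1: pos1(id24) recv 35: fwd; pos2(id82) recv 24: drop; pos3(id65) recv 82: fwd; pos4(id21) recv 65: fwd; pos0(id35) recv 21: drop
Round 2: pos2(id82) recv 35: drop; pos4(id21) recv 82: fwd; pos0(id35) recv 65: fwd
Round 3: pos0(id35) recv 82: fwd; pos1(id24) recv 65: fwd
Round 4: pos1(id24) recv 82: fwd; pos2(id82) recv 65: drop
Round 5: pos2(id82) recv 82: ELECTED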